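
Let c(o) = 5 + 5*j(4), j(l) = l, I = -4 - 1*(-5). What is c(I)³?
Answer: 15625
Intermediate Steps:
I = 1 (I = -4 + 5 = 1)
c(o) = 25 (c(o) = 5 + 5*4 = 5 + 20 = 25)
c(I)³ = 25³ = 15625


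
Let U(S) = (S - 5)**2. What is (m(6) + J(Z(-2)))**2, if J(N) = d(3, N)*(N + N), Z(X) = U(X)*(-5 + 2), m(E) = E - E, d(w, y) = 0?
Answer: 0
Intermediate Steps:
U(S) = (-5 + S)**2
m(E) = 0
Z(X) = -3*(-5 + X)**2 (Z(X) = (-5 + X)**2*(-5 + 2) = (-5 + X)**2*(-3) = -3*(-5 + X)**2)
J(N) = 0 (J(N) = 0*(N + N) = 0*(2*N) = 0)
(m(6) + J(Z(-2)))**2 = (0 + 0)**2 = 0**2 = 0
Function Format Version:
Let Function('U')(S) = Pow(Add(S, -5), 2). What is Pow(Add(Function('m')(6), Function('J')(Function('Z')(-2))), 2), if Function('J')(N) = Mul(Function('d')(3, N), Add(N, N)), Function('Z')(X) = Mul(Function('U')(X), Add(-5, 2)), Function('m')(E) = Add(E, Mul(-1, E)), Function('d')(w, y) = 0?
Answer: 0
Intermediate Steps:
Function('U')(S) = Pow(Add(-5, S), 2)
Function('m')(E) = 0
Function('Z')(X) = Mul(-3, Pow(Add(-5, X), 2)) (Function('Z')(X) = Mul(Pow(Add(-5, X), 2), Add(-5, 2)) = Mul(Pow(Add(-5, X), 2), -3) = Mul(-3, Pow(Add(-5, X), 2)))
Function('J')(N) = 0 (Function('J')(N) = Mul(0, Add(N, N)) = Mul(0, Mul(2, N)) = 0)
Pow(Add(Function('m')(6), Function('J')(Function('Z')(-2))), 2) = Pow(Add(0, 0), 2) = Pow(0, 2) = 0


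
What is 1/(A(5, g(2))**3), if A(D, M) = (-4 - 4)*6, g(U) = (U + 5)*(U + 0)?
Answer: -1/110592 ≈ -9.0422e-6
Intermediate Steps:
g(U) = U*(5 + U) (g(U) = (5 + U)*U = U*(5 + U))
A(D, M) = -48 (A(D, M) = -8*6 = -48)
1/(A(5, g(2))**3) = 1/((-48)**3) = 1/(-110592) = -1/110592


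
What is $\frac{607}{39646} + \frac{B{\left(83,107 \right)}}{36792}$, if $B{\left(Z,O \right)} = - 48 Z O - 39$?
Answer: $- \frac{2813304583}{243109272} \approx -11.572$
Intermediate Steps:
$B{\left(Z,O \right)} = -39 - 48 O Z$ ($B{\left(Z,O \right)} = - 48 O Z - 39 = -39 - 48 O Z$)
$\frac{607}{39646} + \frac{B{\left(83,107 \right)}}{36792} = \frac{607}{39646} + \frac{-39 - 5136 \cdot 83}{36792} = 607 \cdot \frac{1}{39646} + \left(-39 - 426288\right) \frac{1}{36792} = \frac{607}{39646} - \frac{142109}{12264} = - \frac{2813304583}{243109272}$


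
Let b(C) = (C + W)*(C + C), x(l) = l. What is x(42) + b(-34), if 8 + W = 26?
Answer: 1130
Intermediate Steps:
W = 18 (W = -8 + 26 = 18)
b(C) = 2*C*(18 + C) (b(C) = (C + 18)*(C + C) = (18 + C)*(2*C) = 2*C*(18 + C))
x(42) + b(-34) = 42 + 2*(-34)*(18 - 34) = 42 + 2*(-34)*(-16) = 42 + 1088 = 1130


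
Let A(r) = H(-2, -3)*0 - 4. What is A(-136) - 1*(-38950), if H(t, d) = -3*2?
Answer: 38946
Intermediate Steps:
H(t, d) = -6
A(r) = -4 (A(r) = -6*0 - 4 = 0 - 4 = -4)
A(-136) - 1*(-38950) = -4 - 1*(-38950) = -4 + 38950 = 38946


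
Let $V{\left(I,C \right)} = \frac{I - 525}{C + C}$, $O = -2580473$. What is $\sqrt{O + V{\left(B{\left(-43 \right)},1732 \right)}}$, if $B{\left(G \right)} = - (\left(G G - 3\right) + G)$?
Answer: $\frac{10 i \sqrt{4838104283}}{433} \approx 1606.4 i$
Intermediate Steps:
$B{\left(G \right)} = 3 - G - G^{2}$ ($B{\left(G \right)} = - (\left(G^{2} - 3\right) + G) = - (\left(-3 + G^{2}\right) + G) = - (-3 + G + G^{2}) = 3 - G - G^{2}$)
$V{\left(I,C \right)} = \frac{-525 + I}{2 C}$
$\sqrt{O + V{\left(B{\left(-43 \right)},1732 \right)}} = \sqrt{-2580473 + \frac{-525 - 1803}{2 \cdot 1732}} = \sqrt{-2580473 + \frac{1}{2} \cdot \frac{1}{1732} \left(-525 + \left(3 + 43 - 1849\right)\right)} = \sqrt{-2580473 + \frac{1}{2} \cdot \frac{1}{1732} \left(-525 - 1803\right)} = \sqrt{-2580473 + \frac{1}{2} \cdot \frac{1}{1732} \left(-2328\right)} = \sqrt{-2580473 - \frac{291}{433}} = \sqrt{- \frac{1117345100}{433}} = \frac{10 i \sqrt{4838104283}}{433}$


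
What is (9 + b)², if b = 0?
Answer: 81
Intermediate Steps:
(9 + b)² = (9 + 0)² = 9² = 81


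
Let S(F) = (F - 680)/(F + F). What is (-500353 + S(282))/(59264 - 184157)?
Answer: 141099745/35219826 ≈ 4.0063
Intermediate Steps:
S(F) = (-680 + F)/(2*F) (S(F) = (-680 + F)/((2*F)) = (-680 + F)*(1/(2*F)) = (-680 + F)/(2*F))
(-500353 + S(282))/(59264 - 184157) = (-500353 + (1/2)*(-680 + 282)/282)/(59264 - 184157) = (-500353 + (1/2)*(1/282)*(-398))/(-124893) = (-500353 - 199/282)*(-1/124893) = -141099745/282*(-1/124893) = 141099745/35219826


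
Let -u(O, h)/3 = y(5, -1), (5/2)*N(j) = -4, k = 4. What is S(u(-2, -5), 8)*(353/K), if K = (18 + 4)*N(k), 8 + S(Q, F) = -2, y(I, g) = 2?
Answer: 8825/88 ≈ 100.28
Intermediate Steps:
N(j) = -8/5 (N(j) = (⅖)*(-4) = -8/5)
u(O, h) = -6 (u(O, h) = -3*2 = -6)
S(Q, F) = -10 (S(Q, F) = -8 - 2 = -10)
K = -176/5 (K = (18 + 4)*(-8/5) = 22*(-8/5) = -176/5 ≈ -35.200)
S(u(-2, -5), 8)*(353/K) = -3530/(-176/5) = -3530*(-5)/176 = -10*(-1765/176) = 8825/88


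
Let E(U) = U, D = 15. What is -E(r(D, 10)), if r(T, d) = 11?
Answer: -11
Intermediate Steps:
-E(r(D, 10)) = -1*11 = -11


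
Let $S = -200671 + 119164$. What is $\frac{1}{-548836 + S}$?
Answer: $- \frac{1}{630343} \approx -1.5864 \cdot 10^{-6}$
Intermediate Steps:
$S = -81507$
$\frac{1}{-548836 + S} = \frac{1}{-548836 - 81507} = \frac{1}{-630343} = - \frac{1}{630343}$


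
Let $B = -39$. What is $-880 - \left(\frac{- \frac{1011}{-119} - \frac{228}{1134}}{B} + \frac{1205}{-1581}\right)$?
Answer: $- \frac{3414588094}{3884517} \approx -879.03$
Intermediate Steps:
$-880 - \left(\frac{- \frac{1011}{-119} - \frac{228}{1134}}{B} + \frac{1205}{-1581}\right) = -880 - \left(\frac{- \frac{1011}{-119} - \frac{228}{1134}}{-39} + \frac{1205}{-1581}\right) = -880 - \left(\left(\left(-1011\right) \left(- \frac{1}{119}\right) - \frac{38}{189}\right) \left(- \frac{1}{39}\right) + 1205 \left(- \frac{1}{1581}\right)\right) = -880 - \left(\left(\frac{1011}{119} - \frac{38}{189}\right) \left(- \frac{1}{39}\right) - \frac{1205}{1581}\right) = -880 - \left(\frac{26651}{3213} \left(- \frac{1}{39}\right) - \frac{1205}{1581}\right) = -880 - \left(- \frac{26651}{125307} - \frac{1205}{1581}\right) = -880 - - \frac{3786866}{3884517} = -880 + \frac{3786866}{3884517} = - \frac{3414588094}{3884517}$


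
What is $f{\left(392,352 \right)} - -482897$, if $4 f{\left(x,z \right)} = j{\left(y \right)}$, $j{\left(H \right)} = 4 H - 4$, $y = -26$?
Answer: $482870$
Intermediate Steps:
$j{\left(H \right)} = -4 + 4 H$
$f{\left(x,z \right)} = -27$ ($f{\left(x,z \right)} = \frac{-4 + 4 \left(-26\right)}{4} = \frac{-4 - 104}{4} = \frac{1}{4} \left(-108\right) = -27$)
$f{\left(392,352 \right)} - -482897 = -27 - -482897 = -27 + 482897 = 482870$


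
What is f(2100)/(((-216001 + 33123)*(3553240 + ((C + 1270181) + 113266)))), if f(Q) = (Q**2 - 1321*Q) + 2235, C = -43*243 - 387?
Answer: -27765/15268301342 ≈ -1.8185e-6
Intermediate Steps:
C = -10836 (C = -10449 - 387 = -10836)
f(Q) = 2235 + Q**2 - 1321*Q
f(2100)/(((-216001 + 33123)*(3553240 + ((C + 1270181) + 113266)))) = (2235 + 2100**2 - 1321*2100)/(((-216001 + 33123)*(3553240 + ((-10836 + 1270181) + 113266)))) = (2235 + 4410000 - 2774100)/((-182878*(3553240 + (1259345 + 113266)))) = 1638135/((-182878*(3553240 + 1372611))) = 1638135/((-182878*4925851)) = 1638135/(-900829779178) = 1638135*(-1/900829779178) = -27765/15268301342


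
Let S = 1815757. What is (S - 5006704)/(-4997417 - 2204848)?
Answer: 1063649/2400755 ≈ 0.44305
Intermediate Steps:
(S - 5006704)/(-4997417 - 2204848) = (1815757 - 5006704)/(-4997417 - 2204848) = -3190947/(-7202265) = -3190947*(-1/7202265) = 1063649/2400755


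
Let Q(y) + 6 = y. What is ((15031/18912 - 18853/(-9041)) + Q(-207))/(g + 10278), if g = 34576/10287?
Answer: -123193749141981/6027983122491968 ≈ -0.020437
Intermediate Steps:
Q(y) = -6 + y
g = 34576/10287 (g = 34576*(1/10287) = 34576/10287 ≈ 3.3611)
((15031/18912 - 18853/(-9041)) + Q(-207))/(g + 10278) = ((15031/18912 - 18853/(-9041)) + (-6 - 207))/(34576/10287 + 10278) = ((15031*(1/18912) - 18853*(-1/9041)) - 213)/(105764362/10287) = ((15031/18912 + 18853/9041) - 213)*(10287/105764362) = (492443207/170983392 - 213)*(10287/105764362) = -35927019289/170983392*10287/105764362 = -123193749141981/6027983122491968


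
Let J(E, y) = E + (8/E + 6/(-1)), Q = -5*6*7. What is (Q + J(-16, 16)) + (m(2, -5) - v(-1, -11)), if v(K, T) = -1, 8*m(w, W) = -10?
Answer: -931/4 ≈ -232.75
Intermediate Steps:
m(w, W) = -5/4 (m(w, W) = (1/8)*(-10) = -5/4)
Q = -210 (Q = -30*7 = -210)
J(E, y) = -6 + E + 8/E (J(E, y) = E + (8/E + 6*(-1)) = E + (8/E - 6) = E + (-6 + 8/E) = -6 + E + 8/E)
(Q + J(-16, 16)) + (m(2, -5) - v(-1, -11)) = (-210 + (-6 - 16 + 8/(-16))) + (-5/4 - 1*(-1)) = (-210 + (-6 - 16 + 8*(-1/16))) + (-5/4 + 1) = (-210 + (-6 - 16 - 1/2)) - 1/4 = (-210 - 45/2) - 1/4 = -465/2 - 1/4 = -931/4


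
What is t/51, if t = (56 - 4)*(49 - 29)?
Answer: 1040/51 ≈ 20.392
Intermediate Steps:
t = 1040 (t = 52*20 = 1040)
t/51 = 1040/51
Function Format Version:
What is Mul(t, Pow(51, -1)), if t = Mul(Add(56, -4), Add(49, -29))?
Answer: Rational(1040, 51) ≈ 20.392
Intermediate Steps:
t = 1040 (t = Mul(52, 20) = 1040)
Mul(t, Pow(51, -1)) = Mul(1040, Pow(51, -1)) = Mul(1040, Rational(1, 51)) = Rational(1040, 51)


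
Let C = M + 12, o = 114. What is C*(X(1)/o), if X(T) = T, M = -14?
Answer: -1/57 ≈ -0.017544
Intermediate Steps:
C = -2 (C = -14 + 12 = -2)
C*(X(1)/o) = -2/114 = -2*1/114 = -1/57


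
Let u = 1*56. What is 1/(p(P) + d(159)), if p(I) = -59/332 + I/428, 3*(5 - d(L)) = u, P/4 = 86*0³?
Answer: -996/13789 ≈ -0.072232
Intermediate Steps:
P = 0 (P = 4*(86*0³) = 4*(86*0) = 4*0 = 0)
u = 56
d(L) = -41/3 (d(L) = 5 - ⅓*56 = 5 - 56/3 = -41/3)
p(I) = -59/332 + I/428 (p(I) = -59*1/332 + I*(1/428) = -59/332 + I/428)
1/(p(P) + d(159)) = 1/((-59/332 + (1/428)*0) - 41/3) = 1/((-59/332 + 0) - 41/3) = 1/(-59/332 - 41/3) = 1/(-13789/996) = -996/13789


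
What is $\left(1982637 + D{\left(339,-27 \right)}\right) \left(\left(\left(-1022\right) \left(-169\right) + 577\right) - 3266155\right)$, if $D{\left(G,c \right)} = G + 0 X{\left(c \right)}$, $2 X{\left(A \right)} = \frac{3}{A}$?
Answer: $-6133067151360$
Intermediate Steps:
$X{\left(A \right)} = \frac{3}{2 A}$ ($X{\left(A \right)} = \frac{3 \frac{1}{A}}{2} = \frac{3}{2 A}$)
$D{\left(G,c \right)} = G$ ($D{\left(G,c \right)} = G + 0 \frac{3}{2 c} = G + 0 = G$)
$\left(1982637 + D{\left(339,-27 \right)}\right) \left(\left(\left(-1022\right) \left(-169\right) + 577\right) - 3266155\right) = \left(1982637 + 339\right) \left(\left(\left(-1022\right) \left(-169\right) + 577\right) - 3266155\right) = 1982976 \left(\left(172718 + 577\right) - 3266155\right) = 1982976 \left(173295 - 3266155\right) = 1982976 \left(-3092860\right) = -6133067151360$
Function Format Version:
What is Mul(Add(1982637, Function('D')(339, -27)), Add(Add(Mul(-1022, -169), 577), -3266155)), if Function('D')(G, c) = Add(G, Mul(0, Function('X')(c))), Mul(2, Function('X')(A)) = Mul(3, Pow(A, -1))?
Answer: -6133067151360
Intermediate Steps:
Function('X')(A) = Mul(Rational(3, 2), Pow(A, -1)) (Function('X')(A) = Mul(Rational(1, 2), Mul(3, Pow(A, -1))) = Mul(Rational(3, 2), Pow(A, -1)))
Function('D')(G, c) = G (Function('D')(G, c) = Add(G, Mul(0, Mul(Rational(3, 2), Pow(c, -1)))) = Add(G, 0) = G)
Mul(Add(1982637, Function('D')(339, -27)), Add(Add(Mul(-1022, -169), 577), -3266155)) = Mul(Add(1982637, 339), Add(Add(Mul(-1022, -169), 577), -3266155)) = Mul(1982976, Add(Add(172718, 577), -3266155)) = Mul(1982976, Add(173295, -3266155)) = Mul(1982976, -3092860) = -6133067151360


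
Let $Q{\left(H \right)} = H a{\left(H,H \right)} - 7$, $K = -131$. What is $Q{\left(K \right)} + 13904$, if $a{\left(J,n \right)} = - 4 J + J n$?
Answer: $-2302838$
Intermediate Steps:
$Q{\left(H \right)} = -7 + H^{2} \left(-4 + H\right)$ ($Q{\left(H \right)} = H H \left(-4 + H\right) - 7 = H^{2} \left(-4 + H\right) - 7 = -7 + H^{2} \left(-4 + H\right)$)
$Q{\left(K \right)} + 13904 = \left(-7 + \left(-131\right)^{2} \left(-4 - 131\right)\right) + 13904 = \left(-7 + 17161 \left(-135\right)\right) + 13904 = \left(-7 - 2316735\right) + 13904 = -2316742 + 13904 = -2302838$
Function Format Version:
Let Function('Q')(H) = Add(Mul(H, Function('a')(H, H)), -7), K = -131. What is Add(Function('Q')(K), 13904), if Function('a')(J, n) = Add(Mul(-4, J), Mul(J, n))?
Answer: -2302838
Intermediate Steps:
Function('Q')(H) = Add(-7, Mul(Pow(H, 2), Add(-4, H))) (Function('Q')(H) = Add(Mul(H, Mul(H, Add(-4, H))), -7) = Add(Mul(Pow(H, 2), Add(-4, H)), -7) = Add(-7, Mul(Pow(H, 2), Add(-4, H))))
Add(Function('Q')(K), 13904) = Add(Add(-7, Mul(Pow(-131, 2), Add(-4, -131))), 13904) = Add(Add(-7, Mul(17161, -135)), 13904) = Add(Add(-7, -2316735), 13904) = Add(-2316742, 13904) = -2302838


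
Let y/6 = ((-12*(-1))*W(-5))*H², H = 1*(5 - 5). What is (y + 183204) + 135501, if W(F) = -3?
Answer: 318705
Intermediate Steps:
H = 0 (H = 1*0 = 0)
y = 0 (y = 6*((-12*(-1)*(-3))*0²) = 6*((12*(-3))*0) = 6*(-36*0) = 6*0 = 0)
(y + 183204) + 135501 = (0 + 183204) + 135501 = 183204 + 135501 = 318705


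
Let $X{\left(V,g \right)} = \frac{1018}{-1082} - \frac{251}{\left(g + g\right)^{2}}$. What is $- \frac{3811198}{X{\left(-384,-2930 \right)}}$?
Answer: $\frac{70803383028872800}{17478992191} \approx 4.0508 \cdot 10^{6}$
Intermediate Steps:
$X{\left(V,g \right)} = - \frac{509}{541} - \frac{251}{4 g^{2}}$ ($X{\left(V,g \right)} = 1018 \left(- \frac{1}{1082}\right) - \frac{251}{\left(2 g\right)^{2}} = - \frac{509}{541} - \frac{251}{4 g^{2}}$)
$- \frac{3811198}{X{\left(-384,-2930 \right)}} = - \frac{3811198}{- \frac{509}{541} - \frac{251}{4 \cdot 8584900}} = - \frac{3811198}{- \frac{509}{541} - \frac{251}{34339600}} = - \frac{3811198}{- \frac{17478992191}{18577723600}} = \left(-3811198\right) \left(- \frac{18577723600}{17478992191}\right) = \frac{70803383028872800}{17478992191}$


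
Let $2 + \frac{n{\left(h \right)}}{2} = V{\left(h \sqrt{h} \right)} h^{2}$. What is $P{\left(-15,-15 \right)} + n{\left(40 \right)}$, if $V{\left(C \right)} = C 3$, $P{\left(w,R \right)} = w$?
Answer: $-19 + 768000 \sqrt{10} \approx 2.4286 \cdot 10^{6}$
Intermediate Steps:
$V{\left(C \right)} = 3 C$
$n{\left(h \right)} = -4 + 6 h^{\frac{7}{2}}$ ($n{\left(h \right)} = -4 + 2 \cdot 3 h \sqrt{h} h^{2} = -4 + 2 \cdot 3 h^{\frac{3}{2}} h^{2} = -4 + 2 \cdot 3 h^{\frac{7}{2}} = -4 + 6 h^{\frac{7}{2}}$)
$P{\left(-15,-15 \right)} + n{\left(40 \right)} = -15 - \left(4 - 6 \cdot 40^{\frac{7}{2}}\right) = -15 - \left(4 - 6 \cdot 128000 \sqrt{10}\right) = -15 - \left(4 - 768000 \sqrt{10}\right) = -19 + 768000 \sqrt{10}$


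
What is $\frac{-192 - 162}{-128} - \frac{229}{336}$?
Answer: $\frac{2801}{1344} \approx 2.0841$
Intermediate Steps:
$\frac{-192 - 162}{-128} - \frac{229}{336} = \left(-354\right) \left(- \frac{1}{128}\right) - \frac{229}{336} = \frac{177}{64} - \frac{229}{336} = \frac{2801}{1344}$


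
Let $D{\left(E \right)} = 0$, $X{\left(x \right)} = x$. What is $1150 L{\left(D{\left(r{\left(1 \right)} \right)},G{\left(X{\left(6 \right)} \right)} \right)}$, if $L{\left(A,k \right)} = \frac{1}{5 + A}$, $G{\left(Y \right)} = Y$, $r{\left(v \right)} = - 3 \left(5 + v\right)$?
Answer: $230$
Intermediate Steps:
$r{\left(v \right)} = -15 - 3 v$
$1150 L{\left(D{\left(r{\left(1 \right)} \right)},G{\left(X{\left(6 \right)} \right)} \right)} = \frac{1150}{5 + 0} = \frac{1150}{5} = 1150 \cdot \frac{1}{5} = 230$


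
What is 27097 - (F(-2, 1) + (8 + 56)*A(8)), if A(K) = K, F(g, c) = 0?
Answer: 26585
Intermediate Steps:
27097 - (F(-2, 1) + (8 + 56)*A(8)) = 27097 - (0 + (8 + 56)*8) = 27097 - (0 + 64*8) = 27097 - (0 + 512) = 27097 - 1*512 = 27097 - 512 = 26585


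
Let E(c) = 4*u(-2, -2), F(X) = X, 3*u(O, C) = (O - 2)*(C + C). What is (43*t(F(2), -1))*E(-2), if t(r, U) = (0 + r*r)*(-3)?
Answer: -11008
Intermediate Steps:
u(O, C) = 2*C*(-2 + O)/3 (u(O, C) = ((O - 2)*(C + C))/3 = ((-2 + O)*(2*C))/3 = (2*C*(-2 + O))/3 = 2*C*(-2 + O)/3)
E(c) = 64/3 (E(c) = 4*((⅔)*(-2)*(-2 - 2)) = 4*((⅔)*(-2)*(-4)) = 4*(16/3) = 64/3)
t(r, U) = -3*r² (t(r, U) = (0 + r²)*(-3) = r²*(-3) = -3*r²)
(43*t(F(2), -1))*E(-2) = (43*(-3*2²))*(64/3) = (43*(-3*4))*(64/3) = (43*(-12))*(64/3) = -516*64/3 = -11008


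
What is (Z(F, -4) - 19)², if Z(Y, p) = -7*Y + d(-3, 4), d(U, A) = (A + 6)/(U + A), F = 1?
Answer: 256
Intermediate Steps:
d(U, A) = (6 + A)/(A + U)
Z(Y, p) = 10 - 7*Y (Z(Y, p) = -7*Y + (6 + 4)/(4 - 3) = -7*Y + 10/1 = -7*Y + 1*10 = -7*Y + 10 = 10 - 7*Y)
(Z(F, -4) - 19)² = ((10 - 7*1) - 19)² = ((10 - 7) - 19)² = (3 - 19)² = (-16)² = 256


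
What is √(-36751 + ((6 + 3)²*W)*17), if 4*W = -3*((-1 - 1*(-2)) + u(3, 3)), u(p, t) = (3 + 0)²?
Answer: I*√188314/2 ≈ 216.98*I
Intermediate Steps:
u(p, t) = 9 (u(p, t) = 3² = 9)
W = -15/2 (W = (-3*((-1 - 1*(-2)) + 9))/4 = (-3*((-1 + 2) + 9))/4 = (-3*(1 + 9))/4 = (-3*10)/4 = (-1*30)/4 = (¼)*(-30) = -15/2 ≈ -7.5000)
√(-36751 + ((6 + 3)²*W)*17) = √(-36751 + ((6 + 3)²*(-15/2))*17) = √(-36751 + (9²*(-15/2))*17) = √(-36751 + (81*(-15/2))*17) = √(-36751 - 1215/2*17) = √(-36751 - 20655/2) = √(-94157/2) = I*√188314/2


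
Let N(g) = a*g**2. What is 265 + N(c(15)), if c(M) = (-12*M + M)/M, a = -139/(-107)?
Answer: 45174/107 ≈ 422.19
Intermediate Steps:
a = 139/107 (a = -139*(-1/107) = 139/107 ≈ 1.2991)
c(M) = -11 (c(M) = (-11*M)/M = -11)
N(g) = 139*g**2/107
265 + N(c(15)) = 265 + (139/107)*(-11)**2 = 265 + (139/107)*121 = 265 + 16819/107 = 45174/107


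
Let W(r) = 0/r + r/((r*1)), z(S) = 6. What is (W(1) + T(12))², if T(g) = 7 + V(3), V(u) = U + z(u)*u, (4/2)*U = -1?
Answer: 2601/4 ≈ 650.25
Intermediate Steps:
U = -½ (U = (½)*(-1) = -½ ≈ -0.50000)
V(u) = -½ + 6*u
T(g) = 49/2 (T(g) = 7 + (-½ + 6*3) = 7 + (-½ + 18) = 7 + 35/2 = 49/2)
W(r) = 1 (W(r) = 0 + r/r = 0 + 1 = 1)
(W(1) + T(12))² = (1 + 49/2)² = (51/2)² = 2601/4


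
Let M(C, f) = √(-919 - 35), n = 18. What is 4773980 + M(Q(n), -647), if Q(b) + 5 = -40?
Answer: 4773980 + 3*I*√106 ≈ 4.774e+6 + 30.887*I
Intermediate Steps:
Q(b) = -45 (Q(b) = -5 - 40 = -45)
M(C, f) = 3*I*√106 (M(C, f) = √(-954) = 3*I*√106)
4773980 + M(Q(n), -647) = 4773980 + 3*I*√106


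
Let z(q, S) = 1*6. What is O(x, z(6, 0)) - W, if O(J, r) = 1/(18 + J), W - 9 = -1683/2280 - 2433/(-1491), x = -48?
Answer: -11248841/1133160 ≈ -9.9270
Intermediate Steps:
W = 3737023/377720 (W = 9 + (-1683/2280 - 2433/(-1491)) = 9 + (-1683*1/2280 - 2433*(-1/1491)) = 9 + (-561/760 + 811/497) = 9 + 337543/377720 = 3737023/377720 ≈ 9.8936)
z(q, S) = 6
O(x, z(6, 0)) - W = 1/(18 - 48) - 1*3737023/377720 = 1/(-30) - 3737023/377720 = -1/30 - 3737023/377720 = -11248841/1133160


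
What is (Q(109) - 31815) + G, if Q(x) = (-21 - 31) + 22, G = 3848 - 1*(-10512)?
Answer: -17485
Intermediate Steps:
G = 14360 (G = 3848 + 10512 = 14360)
Q(x) = -30 (Q(x) = -52 + 22 = -30)
(Q(109) - 31815) + G = (-30 - 31815) + 14360 = -31845 + 14360 = -17485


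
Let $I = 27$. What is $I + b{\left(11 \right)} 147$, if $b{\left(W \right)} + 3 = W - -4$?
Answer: $1791$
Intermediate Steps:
$b{\left(W \right)} = 1 + W$ ($b{\left(W \right)} = -3 + \left(W - -4\right) = -3 + \left(W + 4\right) = -3 + \left(4 + W\right) = 1 + W$)
$I + b{\left(11 \right)} 147 = 27 + \left(1 + 11\right) 147 = 27 + 12 \cdot 147 = 27 + 1764 = 1791$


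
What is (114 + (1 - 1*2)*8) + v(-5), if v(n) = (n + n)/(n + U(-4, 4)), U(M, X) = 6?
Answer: 96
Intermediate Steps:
v(n) = 2*n/(6 + n) (v(n) = (n + n)/(n + 6) = (2*n)/(6 + n) = 2*n/(6 + n))
(114 + (1 - 1*2)*8) + v(-5) = (114 + (1 - 1*2)*8) + 2*(-5)/(6 - 5) = (114 + (1 - 2)*8) + 2*(-5)/1 = (114 - 1*8) + 2*(-5)*1 = (114 - 8) - 10 = 106 - 10 = 96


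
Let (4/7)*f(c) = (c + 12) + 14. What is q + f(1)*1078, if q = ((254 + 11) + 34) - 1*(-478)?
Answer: 103425/2 ≈ 51713.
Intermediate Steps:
q = 777 (q = (265 + 34) + 478 = 299 + 478 = 777)
f(c) = 91/2 + 7*c/4 (f(c) = 7*((c + 12) + 14)/4 = 7*((12 + c) + 14)/4 = 7*(26 + c)/4 = 91/2 + 7*c/4)
q + f(1)*1078 = 777 + (91/2 + (7/4)*1)*1078 = 777 + (91/2 + 7/4)*1078 = 777 + (189/4)*1078 = 777 + 101871/2 = 103425/2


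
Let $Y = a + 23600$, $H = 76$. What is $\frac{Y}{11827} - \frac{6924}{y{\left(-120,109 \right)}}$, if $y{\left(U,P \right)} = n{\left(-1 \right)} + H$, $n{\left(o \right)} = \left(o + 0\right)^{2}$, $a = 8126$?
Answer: $- \frac{79447246}{910679} \approx -87.24$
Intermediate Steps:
$n{\left(o \right)} = o^{2}$
$y{\left(U,P \right)} = 77$ ($y{\left(U,P \right)} = \left(-1\right)^{2} + 76 = 1 + 76 = 77$)
$Y = 31726$ ($Y = 8126 + 23600 = 31726$)
$\frac{Y}{11827} - \frac{6924}{y{\left(-120,109 \right)}} = \frac{31726}{11827} - \frac{6924}{77} = - \frac{79447246}{910679}$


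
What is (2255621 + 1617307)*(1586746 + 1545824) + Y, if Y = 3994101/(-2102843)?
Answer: 25512149832370687179/2102843 ≈ 1.2132e+13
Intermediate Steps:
Y = -3994101/2102843 (Y = 3994101*(-1/2102843) = -3994101/2102843 ≈ -1.8994)
(2255621 + 1617307)*(1586746 + 1545824) + Y = (2255621 + 1617307)*(1586746 + 1545824) - 3994101/2102843 = 3872928*3132570 - 3994101/2102843 = 12132218064960 - 3994101/2102843 = 25512149832370687179/2102843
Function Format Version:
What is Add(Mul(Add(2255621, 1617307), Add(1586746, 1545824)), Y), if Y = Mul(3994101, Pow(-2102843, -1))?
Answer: Rational(25512149832370687179, 2102843) ≈ 1.2132e+13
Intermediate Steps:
Y = Rational(-3994101, 2102843) (Y = Mul(3994101, Rational(-1, 2102843)) = Rational(-3994101, 2102843) ≈ -1.8994)
Add(Mul(Add(2255621, 1617307), Add(1586746, 1545824)), Y) = Add(Mul(Add(2255621, 1617307), Add(1586746, 1545824)), Rational(-3994101, 2102843)) = Add(Mul(3872928, 3132570), Rational(-3994101, 2102843)) = Add(12132218064960, Rational(-3994101, 2102843)) = Rational(25512149832370687179, 2102843)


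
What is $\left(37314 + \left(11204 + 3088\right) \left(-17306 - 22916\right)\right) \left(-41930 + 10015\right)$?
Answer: $18345237001650$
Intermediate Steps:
$\left(37314 + \left(11204 + 3088\right) \left(-17306 - 22916\right)\right) \left(-41930 + 10015\right) = \left(37314 + 14292 \left(-40222\right)\right) \left(-31915\right) = \left(37314 - 574852824\right) \left(-31915\right) = \left(-574815510\right) \left(-31915\right) = 18345237001650$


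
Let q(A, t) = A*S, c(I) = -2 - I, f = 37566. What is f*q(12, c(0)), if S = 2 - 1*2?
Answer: 0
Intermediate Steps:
S = 0 (S = 2 - 2 = 0)
q(A, t) = 0 (q(A, t) = A*0 = 0)
f*q(12, c(0)) = 37566*0 = 0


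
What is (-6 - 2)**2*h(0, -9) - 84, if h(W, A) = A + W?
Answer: -660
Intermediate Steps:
(-6 - 2)**2*h(0, -9) - 84 = (-6 - 2)**2*(-9 + 0) - 84 = (-8)**2*(-9) - 84 = 64*(-9) - 84 = -576 - 84 = -660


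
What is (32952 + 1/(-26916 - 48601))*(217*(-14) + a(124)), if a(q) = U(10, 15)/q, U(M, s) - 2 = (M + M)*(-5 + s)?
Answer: -468460553630665/4682054 ≈ -1.0005e+8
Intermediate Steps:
U(M, s) = 2 + 2*M*(-5 + s) (U(M, s) = 2 + (M + M)*(-5 + s) = 2 + (2*M)*(-5 + s) = 2 + 2*M*(-5 + s))
a(q) = 202/q (a(q) = (2 - 10*10 + 2*10*15)/q = (2 - 100 + 300)/q = 202/q)
(32952 + 1/(-26916 - 48601))*(217*(-14) + a(124)) = (32952 + 1/(-26916 - 48601))*(217*(-14) + 202/124) = (32952 + 1/(-75517))*(-3038 + 202*(1/124)) = (32952 - 1/75517)*(-3038 + 101/62) = (2488436183/75517)*(-188255/62) = -468460553630665/4682054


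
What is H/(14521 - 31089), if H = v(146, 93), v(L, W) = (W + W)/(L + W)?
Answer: -93/1979876 ≈ -4.6973e-5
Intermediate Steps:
v(L, W) = 2*W/(L + W) (v(L, W) = (2*W)/(L + W) = 2*W/(L + W))
H = 186/239 (H = 2*93/(146 + 93) = 2*93/239 = 2*93*(1/239) = 186/239 ≈ 0.77824)
H/(14521 - 31089) = 186/(239*(14521 - 31089)) = (186/239)/(-16568) = (186/239)*(-1/16568) = -93/1979876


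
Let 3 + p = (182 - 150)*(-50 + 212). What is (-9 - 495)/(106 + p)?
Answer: -504/5287 ≈ -0.095328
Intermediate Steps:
p = 5181 (p = -3 + (182 - 150)*(-50 + 212) = -3 + 32*162 = -3 + 5184 = 5181)
(-9 - 495)/(106 + p) = (-9 - 495)/(106 + 5181) = -504/5287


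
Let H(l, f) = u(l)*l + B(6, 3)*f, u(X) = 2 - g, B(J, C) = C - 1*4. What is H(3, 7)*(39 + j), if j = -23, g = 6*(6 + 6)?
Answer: -3472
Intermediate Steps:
g = 72 (g = 6*12 = 72)
B(J, C) = -4 + C (B(J, C) = C - 4 = -4 + C)
u(X) = -70 (u(X) = 2 - 1*72 = 2 - 72 = -70)
H(l, f) = -f - 70*l (H(l, f) = -70*l + (-4 + 3)*f = -70*l - f = -f - 70*l)
H(3, 7)*(39 + j) = (-1*7 - 70*3)*(39 - 23) = (-7 - 210)*16 = -217*16 = -3472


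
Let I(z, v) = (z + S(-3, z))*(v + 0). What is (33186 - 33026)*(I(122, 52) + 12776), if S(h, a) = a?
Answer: 4074240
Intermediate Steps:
I(z, v) = 2*v*z (I(z, v) = (z + z)*(v + 0) = (2*z)*v = 2*v*z)
(33186 - 33026)*(I(122, 52) + 12776) = (33186 - 33026)*(2*52*122 + 12776) = 160*(12688 + 12776) = 160*25464 = 4074240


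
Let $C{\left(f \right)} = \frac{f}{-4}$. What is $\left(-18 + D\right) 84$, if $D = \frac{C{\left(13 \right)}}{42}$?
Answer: $- \frac{3037}{2} \approx -1518.5$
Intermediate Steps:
$C{\left(f \right)} = - \frac{f}{4}$ ($C{\left(f \right)} = f \left(- \frac{1}{4}\right) = - \frac{f}{4}$)
$D = - \frac{13}{168}$ ($D = \frac{\left(- \frac{1}{4}\right) 13}{42} = \left(- \frac{13}{4}\right) \frac{1}{42} = - \frac{13}{168} \approx -0.077381$)
$\left(-18 + D\right) 84 = \left(-18 - \frac{13}{168}\right) 84 = \left(- \frac{3037}{168}\right) 84 = - \frac{3037}{2}$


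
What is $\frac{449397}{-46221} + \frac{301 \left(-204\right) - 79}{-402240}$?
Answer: $- \frac{59307881179}{6197311680} \approx -9.5699$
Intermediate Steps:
$\frac{449397}{-46221} + \frac{301 \left(-204\right) - 79}{-402240} = 449397 \left(- \frac{1}{46221}\right) + \left(-61404 - 79\right) \left(- \frac{1}{402240}\right) = - \frac{149799}{15407} - - \frac{61483}{402240} = - \frac{149799}{15407} + \frac{61483}{402240} = - \frac{59307881179}{6197311680}$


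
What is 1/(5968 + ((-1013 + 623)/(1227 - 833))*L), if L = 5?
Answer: 197/1174721 ≈ 0.00016770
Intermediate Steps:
1/(5968 + ((-1013 + 623)/(1227 - 833))*L) = 1/(5968 + ((-1013 + 623)/(1227 - 833))*5) = 1/(5968 - 390/394*5) = 1/(5968 - 390*1/394*5) = 1/(5968 - 195/197*5) = 1/(5968 - 975/197) = 1/(1174721/197) = 197/1174721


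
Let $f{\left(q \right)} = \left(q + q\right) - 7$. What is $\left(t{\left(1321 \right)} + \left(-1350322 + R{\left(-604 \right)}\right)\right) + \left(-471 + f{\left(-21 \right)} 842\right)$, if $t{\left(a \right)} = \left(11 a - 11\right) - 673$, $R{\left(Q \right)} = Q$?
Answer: $-1378808$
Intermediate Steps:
$f{\left(q \right)} = -7 + 2 q$ ($f{\left(q \right)} = 2 q - 7 = -7 + 2 q$)
$t{\left(a \right)} = -684 + 11 a$ ($t{\left(a \right)} = \left(-11 + 11 a\right) - 673 = -684 + 11 a$)
$\left(t{\left(1321 \right)} + \left(-1350322 + R{\left(-604 \right)}\right)\right) + \left(-471 + f{\left(-21 \right)} 842\right) = \left(\left(-684 + 11 \cdot 1321\right) - 1350926\right) + \left(-471 + \left(-7 + 2 \left(-21\right)\right) 842\right) = \left(\left(-684 + 14531\right) - 1350926\right) + \left(-471 + \left(-7 - 42\right) 842\right) = \left(13847 - 1350926\right) - 41729 = -1337079 - 41729 = -1378808$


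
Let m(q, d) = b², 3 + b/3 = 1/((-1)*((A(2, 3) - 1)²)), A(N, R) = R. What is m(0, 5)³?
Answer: 3518743761/4096 ≈ 8.5907e+5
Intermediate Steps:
b = -39/4 (b = -9 + 3*(1/((-1)*((3 - 1)²))) = -9 + 3*(-1/(2²)) = -9 + 3*(-1/4) = -9 + 3*(-1*¼) = -9 + 3*(-¼) = -9 - ¾ = -39/4 ≈ -9.7500)
m(q, d) = 1521/16 (m(q, d) = (-39/4)² = 1521/16)
m(0, 5)³ = (1521/16)³ = 3518743761/4096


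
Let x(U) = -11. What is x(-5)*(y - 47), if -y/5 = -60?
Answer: -2783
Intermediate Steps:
y = 300 (y = -5*(-60) = 300)
x(-5)*(y - 47) = -11*(300 - 47) = -11*253 = -2783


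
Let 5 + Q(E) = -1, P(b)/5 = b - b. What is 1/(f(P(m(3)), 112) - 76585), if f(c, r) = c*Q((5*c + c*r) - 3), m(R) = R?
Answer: -1/76585 ≈ -1.3057e-5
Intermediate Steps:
P(b) = 0 (P(b) = 5*(b - b) = 5*0 = 0)
Q(E) = -6 (Q(E) = -5 - 1 = -6)
f(c, r) = -6*c (f(c, r) = c*(-6) = -6*c)
1/(f(P(m(3)), 112) - 76585) = 1/(-6*0 - 76585) = 1/(0 - 76585) = 1/(-76585) = -1/76585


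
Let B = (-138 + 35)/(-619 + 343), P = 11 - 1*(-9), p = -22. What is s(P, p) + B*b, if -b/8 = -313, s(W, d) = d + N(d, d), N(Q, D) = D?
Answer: 61442/69 ≈ 890.46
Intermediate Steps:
P = 20 (P = 11 + 9 = 20)
B = 103/276 (B = -103/(-276) = -103*(-1/276) = 103/276 ≈ 0.37319)
s(W, d) = 2*d (s(W, d) = d + d = 2*d)
b = 2504 (b = -8*(-313) = 2504)
s(P, p) + B*b = 2*(-22) + (103/276)*2504 = -44 + 64478/69 = 61442/69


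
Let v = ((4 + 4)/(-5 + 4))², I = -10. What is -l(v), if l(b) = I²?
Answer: -100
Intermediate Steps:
v = 64 (v = (8/(-1))² = (8*(-1))² = (-8)² = 64)
l(b) = 100 (l(b) = (-10)² = 100)
-l(v) = -1*100 = -100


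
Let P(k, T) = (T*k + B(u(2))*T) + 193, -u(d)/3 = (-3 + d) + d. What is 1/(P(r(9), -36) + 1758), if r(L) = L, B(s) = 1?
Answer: 1/1591 ≈ 0.00062854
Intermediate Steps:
u(d) = 9 - 6*d (u(d) = -3*((-3 + d) + d) = -3*(-3 + 2*d) = 9 - 6*d)
P(k, T) = 193 + T + T*k (P(k, T) = (T*k + 1*T) + 193 = (T*k + T) + 193 = (T + T*k) + 193 = 193 + T + T*k)
1/(P(r(9), -36) + 1758) = 1/((193 - 36 - 36*9) + 1758) = 1/((193 - 36 - 324) + 1758) = 1/(-167 + 1758) = 1/1591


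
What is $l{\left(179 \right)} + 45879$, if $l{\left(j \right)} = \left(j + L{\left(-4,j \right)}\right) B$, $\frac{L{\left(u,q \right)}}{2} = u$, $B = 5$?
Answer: $46734$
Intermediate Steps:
$L{\left(u,q \right)} = 2 u$
$l{\left(j \right)} = -40 + 5 j$ ($l{\left(j \right)} = \left(j + 2 \left(-4\right)\right) 5 = \left(j - 8\right) 5 = \left(-8 + j\right) 5 = -40 + 5 j$)
$l{\left(179 \right)} + 45879 = \left(-40 + 5 \cdot 179\right) + 45879 = \left(-40 + 895\right) + 45879 = 855 + 45879 = 46734$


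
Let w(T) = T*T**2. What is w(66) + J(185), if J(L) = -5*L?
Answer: 286571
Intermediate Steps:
w(T) = T**3
w(66) + J(185) = 66**3 - 5*185 = 287496 - 925 = 286571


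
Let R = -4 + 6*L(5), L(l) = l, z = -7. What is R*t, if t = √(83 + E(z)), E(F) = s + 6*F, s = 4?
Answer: 78*√5 ≈ 174.41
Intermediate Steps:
E(F) = 4 + 6*F
R = 26 (R = -4 + 6*5 = -4 + 30 = 26)
t = 3*√5 (t = √(83 + (4 + 6*(-7))) = √(83 + (4 - 42)) = √(83 - 38) = √45 = 3*√5 ≈ 6.7082)
R*t = 26*(3*√5) = 78*√5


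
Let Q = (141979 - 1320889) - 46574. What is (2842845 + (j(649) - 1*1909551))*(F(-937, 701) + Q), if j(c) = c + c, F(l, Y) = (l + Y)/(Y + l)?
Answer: -1145326607936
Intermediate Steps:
F(l, Y) = 1 (F(l, Y) = (Y + l)/(Y + l) = 1)
Q = -1225484 (Q = -1178910 - 46574 = -1225484)
j(c) = 2*c
(2842845 + (j(649) - 1*1909551))*(F(-937, 701) + Q) = (2842845 + (2*649 - 1*1909551))*(1 - 1225484) = (2842845 + (1298 - 1909551))*(-1225483) = (2842845 - 1908253)*(-1225483) = 934592*(-1225483) = -1145326607936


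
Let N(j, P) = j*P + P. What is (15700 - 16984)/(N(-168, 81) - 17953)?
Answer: 321/7870 ≈ 0.040788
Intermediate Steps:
N(j, P) = P + P*j (N(j, P) = P*j + P = P + P*j)
(15700 - 16984)/(N(-168, 81) - 17953) = (15700 - 16984)/(81*(1 - 168) - 17953) = -1284/(81*(-167) - 17953) = -1284/(-13527 - 17953) = -1284/(-31480) = -1284*(-1/31480) = 321/7870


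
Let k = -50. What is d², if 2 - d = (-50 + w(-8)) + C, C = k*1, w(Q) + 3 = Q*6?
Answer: 23409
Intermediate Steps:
w(Q) = -3 + 6*Q (w(Q) = -3 + Q*6 = -3 + 6*Q)
C = -50 (C = -50*1 = -50)
d = 153 (d = 2 - ((-50 + (-3 + 6*(-8))) - 50) = 2 - ((-50 + (-3 - 48)) - 50) = 2 - ((-50 - 51) - 50) = 2 - (-101 - 50) = 2 - 1*(-151) = 2 + 151 = 153)
d² = 153² = 23409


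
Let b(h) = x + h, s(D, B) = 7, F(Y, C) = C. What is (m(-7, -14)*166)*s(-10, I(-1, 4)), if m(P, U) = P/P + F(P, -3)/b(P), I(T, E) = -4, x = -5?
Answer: 2905/2 ≈ 1452.5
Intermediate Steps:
b(h) = -5 + h
m(P, U) = 1 - 3/(-5 + P) (m(P, U) = P/P - 3/(-5 + P) = 1 - 3/(-5 + P))
(m(-7, -14)*166)*s(-10, I(-1, 4)) = (((-8 - 7)/(-5 - 7))*166)*7 = ((-15/(-12))*166)*7 = (-1/12*(-15)*166)*7 = ((5/4)*166)*7 = (415/2)*7 = 2905/2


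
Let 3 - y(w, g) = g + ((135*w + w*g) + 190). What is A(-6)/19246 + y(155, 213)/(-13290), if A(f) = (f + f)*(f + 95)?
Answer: 51581696/12788967 ≈ 4.0333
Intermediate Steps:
A(f) = 2*f*(95 + f) (A(f) = (2*f)*(95 + f) = 2*f*(95 + f))
y(w, g) = -187 - g - 135*w - g*w (y(w, g) = 3 - (g + ((135*w + w*g) + 190)) = 3 - (g + ((135*w + g*w) + 190)) = 3 - (g + (190 + 135*w + g*w)) = 3 - (190 + g + 135*w + g*w) = 3 + (-190 - g - 135*w - g*w) = -187 - g - 135*w - g*w)
A(-6)/19246 + y(155, 213)/(-13290) = (2*(-6)*(95 - 6))/19246 + (-187 - 1*213 - 135*155 - 1*213*155)/(-13290) = (2*(-6)*89)*(1/19246) + (-187 - 213 - 20925 - 33015)*(-1/13290) = -1068*1/19246 - 54340*(-1/13290) = -534/9623 + 5434/1329 = 51581696/12788967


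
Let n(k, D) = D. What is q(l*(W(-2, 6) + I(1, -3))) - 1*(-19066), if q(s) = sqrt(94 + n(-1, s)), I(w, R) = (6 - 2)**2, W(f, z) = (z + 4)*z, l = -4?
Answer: 19066 + I*sqrt(210) ≈ 19066.0 + 14.491*I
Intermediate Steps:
W(f, z) = z*(4 + z) (W(f, z) = (4 + z)*z = z*(4 + z))
I(w, R) = 16 (I(w, R) = 4**2 = 16)
q(s) = sqrt(94 + s)
q(l*(W(-2, 6) + I(1, -3))) - 1*(-19066) = sqrt(94 - 4*(6*(4 + 6) + 16)) - 1*(-19066) = sqrt(94 - 4*(6*10 + 16)) + 19066 = sqrt(94 - 4*(60 + 16)) + 19066 = sqrt(94 - 4*76) + 19066 = sqrt(94 - 304) + 19066 = sqrt(-210) + 19066 = I*sqrt(210) + 19066 = 19066 + I*sqrt(210)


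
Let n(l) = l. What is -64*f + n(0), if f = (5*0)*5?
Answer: 0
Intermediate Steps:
f = 0 (f = 0*5 = 0)
-64*f + n(0) = -64*0 + 0 = 0 + 0 = 0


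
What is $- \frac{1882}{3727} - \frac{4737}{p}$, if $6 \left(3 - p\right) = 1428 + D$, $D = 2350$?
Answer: $\frac{49426237}{7006760} \approx 7.0541$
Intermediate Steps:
$p = - \frac{1880}{3}$ ($p = 3 - \frac{1428 + 2350}{6} = 3 - \frac{1889}{3} = - \frac{1880}{3} \approx -626.67$)
$- \frac{1882}{3727} - \frac{4737}{p} = - \frac{1882}{3727} - \frac{4737}{- \frac{1880}{3}} = \left(-1882\right) \frac{1}{3727} - - \frac{14211}{1880} = - \frac{1882}{3727} + \frac{14211}{1880} = \frac{49426237}{7006760}$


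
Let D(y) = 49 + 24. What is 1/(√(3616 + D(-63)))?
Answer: √3689/3689 ≈ 0.016464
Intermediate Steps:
D(y) = 73
1/(√(3616 + D(-63))) = 1/(√(3616 + 73)) = 1/(√3689) = √3689/3689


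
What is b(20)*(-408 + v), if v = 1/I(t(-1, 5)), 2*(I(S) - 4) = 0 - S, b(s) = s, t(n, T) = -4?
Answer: -24470/3 ≈ -8156.7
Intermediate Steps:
I(S) = 4 - S/2 (I(S) = 4 + (0 - S)/2 = 4 + (-S)/2 = 4 - S/2)
v = 1/6 (v = 1/(4 - 1/2*(-4)) = 1/(4 + 2) = 1/6 ≈ 0.16667)
b(20)*(-408 + v) = 20*(-408 + 1/6) = 20*(-2447/6) = -24470/3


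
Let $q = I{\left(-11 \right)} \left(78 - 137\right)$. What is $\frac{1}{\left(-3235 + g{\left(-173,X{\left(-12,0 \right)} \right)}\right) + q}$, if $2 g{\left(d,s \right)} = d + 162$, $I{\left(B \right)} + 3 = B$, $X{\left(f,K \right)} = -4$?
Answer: $- \frac{2}{4829} \approx -0.00041416$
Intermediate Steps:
$I{\left(B \right)} = -3 + B$
$g{\left(d,s \right)} = 81 + \frac{d}{2}$ ($g{\left(d,s \right)} = \frac{d + 162}{2} = \frac{162 + d}{2} = 81 + \frac{d}{2}$)
$q = 826$ ($q = \left(-3 - 11\right) \left(78 - 137\right) = \left(-14\right) \left(-59\right) = 826$)
$\frac{1}{\left(-3235 + g{\left(-173,X{\left(-12,0 \right)} \right)}\right) + q} = \frac{1}{\left(-3235 + \left(81 + \frac{1}{2} \left(-173\right)\right)\right) + 826} = \frac{1}{\left(-3235 + \left(81 - \frac{173}{2}\right)\right) + 826} = \frac{1}{\left(-3235 - \frac{11}{2}\right) + 826} = \frac{1}{- \frac{6481}{2} + 826} = \frac{1}{- \frac{4829}{2}} = - \frac{2}{4829}$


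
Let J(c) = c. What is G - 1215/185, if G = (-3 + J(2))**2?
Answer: -206/37 ≈ -5.5676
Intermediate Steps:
G = 1 (G = (-3 + 2)**2 = (-1)**2 = 1)
G - 1215/185 = 1 - 1215/185 = 1 - 3*81/37 = 1 - 243/37 = -206/37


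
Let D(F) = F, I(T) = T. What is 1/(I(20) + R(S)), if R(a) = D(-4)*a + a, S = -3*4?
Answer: 1/56 ≈ 0.017857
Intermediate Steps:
S = -12
R(a) = -3*a (R(a) = -4*a + a = -3*a)
1/(I(20) + R(S)) = 1/(20 - 3*(-12)) = 1/(20 + 36) = 1/56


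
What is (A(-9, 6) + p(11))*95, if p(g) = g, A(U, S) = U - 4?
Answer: -190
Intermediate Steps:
A(U, S) = -4 + U
(A(-9, 6) + p(11))*95 = ((-4 - 9) + 11)*95 = (-13 + 11)*95 = -2*95 = -190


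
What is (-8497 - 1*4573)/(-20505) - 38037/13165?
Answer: -121576427/53989665 ≈ -2.2518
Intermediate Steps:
(-8497 - 1*4573)/(-20505) - 38037/13165 = (-8497 - 4573)*(-1/20505) - 38037*1/13165 = -13070*(-1/20505) - 38037/13165 = 2614/4101 - 38037/13165 = -121576427/53989665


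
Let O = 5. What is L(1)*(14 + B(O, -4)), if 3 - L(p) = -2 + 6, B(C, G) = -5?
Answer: -9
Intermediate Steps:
L(p) = -1 (L(p) = 3 - (-2 + 6) = 3 - 1*4 = 3 - 4 = -1)
L(1)*(14 + B(O, -4)) = -(14 - 5) = -1*9 = -9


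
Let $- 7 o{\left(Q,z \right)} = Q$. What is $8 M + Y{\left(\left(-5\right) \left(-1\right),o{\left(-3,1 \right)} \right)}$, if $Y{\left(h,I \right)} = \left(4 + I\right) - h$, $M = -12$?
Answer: $- \frac{676}{7} \approx -96.571$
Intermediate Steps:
$o{\left(Q,z \right)} = - \frac{Q}{7}$
$Y{\left(h,I \right)} = 4 + I - h$
$8 M + Y{\left(\left(-5\right) \left(-1\right),o{\left(-3,1 \right)} \right)} = 8 \left(-12\right) - \left(- \frac{31}{7} + 5\right) = -96 + \left(4 + \frac{3}{7} - 5\right) = -96 - \frac{4}{7} = - \frac{676}{7}$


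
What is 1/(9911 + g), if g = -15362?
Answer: -1/5451 ≈ -0.00018345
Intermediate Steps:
1/(9911 + g) = 1/(9911 - 15362) = 1/(-5451) = -1/5451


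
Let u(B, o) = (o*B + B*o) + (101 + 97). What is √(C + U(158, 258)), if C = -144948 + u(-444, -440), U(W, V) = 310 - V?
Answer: √246022 ≈ 496.01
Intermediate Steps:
u(B, o) = 198 + 2*B*o (u(B, o) = (B*o + B*o) + 198 = 2*B*o + 198 = 198 + 2*B*o)
C = 245970 (C = -144948 + (198 + 2*(-444)*(-440)) = -144948 + (198 + 390720) = -144948 + 390918 = 245970)
√(C + U(158, 258)) = √(245970 + (310 - 1*258)) = √(245970 + (310 - 258)) = √(245970 + 52) = √246022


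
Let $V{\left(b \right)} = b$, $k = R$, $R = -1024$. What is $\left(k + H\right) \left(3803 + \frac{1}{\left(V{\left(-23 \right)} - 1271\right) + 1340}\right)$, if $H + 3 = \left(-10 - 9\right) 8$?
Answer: $- \frac{206253081}{46} \approx -4.4838 \cdot 10^{6}$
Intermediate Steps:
$k = -1024$
$H = -155$ ($H = -3 + \left(-10 - 9\right) 8 = -3 - 152 = -155$)
$\left(k + H\right) \left(3803 + \frac{1}{\left(V{\left(-23 \right)} - 1271\right) + 1340}\right) = \left(-1024 - 155\right) \left(3803 + \frac{1}{\left(-23 - 1271\right) + 1340}\right) = - 1179 \left(3803 + \frac{1}{-1294 + 1340}\right) = - 1179 \left(3803 + \frac{1}{46}\right) = \left(-1179\right) \frac{174939}{46} = - \frac{206253081}{46}$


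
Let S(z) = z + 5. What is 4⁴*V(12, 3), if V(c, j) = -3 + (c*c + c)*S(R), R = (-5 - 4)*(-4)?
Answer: 1636608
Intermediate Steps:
R = 36 (R = -9*(-4) = 36)
S(z) = 5 + z
V(c, j) = -3 + 41*c + 41*c² (V(c, j) = -3 + (c*c + c)*(5 + 36) = -3 + (c² + c)*41 = -3 + (c + c²)*41 = -3 + (41*c + 41*c²) = -3 + 41*c + 41*c²)
4⁴*V(12, 3) = 4⁴*(-3 + 41*12 + 41*12²) = 256*(-3 + 492 + 41*144) = 256*(-3 + 492 + 5904) = 256*6393 = 1636608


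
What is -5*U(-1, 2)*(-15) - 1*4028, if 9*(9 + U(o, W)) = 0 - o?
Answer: -14084/3 ≈ -4694.7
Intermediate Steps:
U(o, W) = -9 - o/9 (U(o, W) = -9 + (0 - o)/9 = -9 + (-o)/9 = -9 - o/9)
-5*U(-1, 2)*(-15) - 1*4028 = -5*(-9 - ⅑*(-1))*(-15) - 1*4028 = -5*(-9 + ⅑)*(-15) - 4028 = -5*(-80/9)*(-15) - 4028 = (400/9)*(-15) - 4028 = -2000/3 - 4028 = -14084/3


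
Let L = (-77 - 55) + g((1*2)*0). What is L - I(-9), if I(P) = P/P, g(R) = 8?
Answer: -125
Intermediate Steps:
L = -124 (L = (-77 - 55) + 8 = -132 + 8 = -124)
I(P) = 1
L - I(-9) = -124 - 1*1 = -124 - 1 = -125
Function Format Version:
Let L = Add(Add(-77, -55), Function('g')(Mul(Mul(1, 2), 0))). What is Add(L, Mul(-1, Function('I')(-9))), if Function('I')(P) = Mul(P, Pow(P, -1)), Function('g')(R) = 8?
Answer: -125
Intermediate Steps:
L = -124 (L = Add(Add(-77, -55), 8) = Add(-132, 8) = -124)
Function('I')(P) = 1
Add(L, Mul(-1, Function('I')(-9))) = Add(-124, Mul(-1, 1)) = Add(-124, -1) = -125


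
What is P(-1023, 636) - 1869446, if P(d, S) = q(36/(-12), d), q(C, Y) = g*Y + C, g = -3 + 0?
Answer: -1866380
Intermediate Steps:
g = -3
q(C, Y) = C - 3*Y (q(C, Y) = -3*Y + C = C - 3*Y)
P(d, S) = -3 - 3*d (P(d, S) = 36/(-12) - 3*d = 36*(-1/12) - 3*d = -3 - 3*d)
P(-1023, 636) - 1869446 = (-3 - 3*(-1023)) - 1869446 = (-3 + 3069) - 1869446 = 3066 - 1869446 = -1866380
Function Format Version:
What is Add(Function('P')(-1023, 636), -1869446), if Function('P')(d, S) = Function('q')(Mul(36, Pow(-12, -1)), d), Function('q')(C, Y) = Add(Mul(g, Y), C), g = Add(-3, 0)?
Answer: -1866380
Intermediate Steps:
g = -3
Function('q')(C, Y) = Add(C, Mul(-3, Y)) (Function('q')(C, Y) = Add(Mul(-3, Y), C) = Add(C, Mul(-3, Y)))
Function('P')(d, S) = Add(-3, Mul(-3, d)) (Function('P')(d, S) = Add(Mul(36, Pow(-12, -1)), Mul(-3, d)) = Add(Mul(36, Rational(-1, 12)), Mul(-3, d)) = Add(-3, Mul(-3, d)))
Add(Function('P')(-1023, 636), -1869446) = Add(Add(-3, Mul(-3, -1023)), -1869446) = Add(Add(-3, 3069), -1869446) = Add(3066, -1869446) = -1866380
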